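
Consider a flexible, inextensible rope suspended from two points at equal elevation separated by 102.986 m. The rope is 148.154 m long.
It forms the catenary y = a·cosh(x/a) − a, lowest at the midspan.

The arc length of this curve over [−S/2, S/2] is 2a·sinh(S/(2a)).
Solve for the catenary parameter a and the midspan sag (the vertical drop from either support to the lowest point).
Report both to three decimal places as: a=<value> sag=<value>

seed: a₀ = √(S³/(24(L−S))) = √(102.986³/(24·45.168)) = 31.742873
iter 1: u=1.622191  f(a)=+6.329e+00  f'(a)=-3.669e+00  a ← 31.742873 − (+6.329e+00/-3.669e+00) = 33.468097
iter 2: u=1.538570  f(a)=+5.526e-01  f'(a)=-3.054e+00  a ← 33.468097 − (+5.526e-01/-3.054e+00) = 33.649073
iter 3: u=1.530295  f(a)=+5.103e-03  f'(a)=-2.997e+00  a ← 33.649073 − (+5.103e-03/-2.997e+00) = 33.650775
iter 4: u=1.530217  f(a)=+4.441e-07  f'(a)=-2.997e+00  a ← 33.650775 − (+4.441e-07/-2.997e+00) = 33.650776
iter 5: u=1.530217  f(a)=+0.000e+00  f'(a)=-2.997e+00  a ← 33.650776 − (+0.000e+00/-2.997e+00) = 33.650776
converged: |Δa| < 1e-12 after 5 iterations
sag = a·(cosh(S/(2a)) − 1) = 33.650776·(cosh(1.530217) − 1) = 47.711234
T_max/T_min = cosh(S/(2a)) = 2.417835

a=33.651 sag=47.711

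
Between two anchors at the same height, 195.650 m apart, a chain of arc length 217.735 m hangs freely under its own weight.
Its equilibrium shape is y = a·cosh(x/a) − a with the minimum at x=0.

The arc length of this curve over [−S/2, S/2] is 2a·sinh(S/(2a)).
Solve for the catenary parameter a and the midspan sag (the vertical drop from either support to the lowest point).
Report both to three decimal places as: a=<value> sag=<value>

a=120.830 sag=41.811

seed: a₀ = √(S³/(24(L−S))) = √(195.650³/(24·22.085)) = 118.868137
iter 1: u=0.822971  f(a)=+7.601e-01  f'(a)=-3.974e-01  a ← 118.868137 − (+7.601e-01/-3.974e-01) = 120.780860
iter 2: u=0.809938  f(a)=+1.873e-02  f'(a)=-3.780e-01  a ← 120.780860 − (+1.873e-02/-3.780e-01) = 120.830420
iter 3: u=0.809606  f(a)=+1.202e-05  f'(a)=-3.775e-01  a ← 120.830420 − (+1.202e-05/-3.775e-01) = 120.830452
iter 4: u=0.809606  f(a)=+4.945e-12  f'(a)=-3.775e-01  a ← 120.830452 − (+4.945e-12/-3.775e-01) = 120.830452
converged: |Δa| < 1e-12 after 4 iterations
sag = a·(cosh(S/(2a)) − 1) = 120.830452·(cosh(0.809606) − 1) = 41.810658
T_max/T_min = cosh(S/(2a)) = 1.346027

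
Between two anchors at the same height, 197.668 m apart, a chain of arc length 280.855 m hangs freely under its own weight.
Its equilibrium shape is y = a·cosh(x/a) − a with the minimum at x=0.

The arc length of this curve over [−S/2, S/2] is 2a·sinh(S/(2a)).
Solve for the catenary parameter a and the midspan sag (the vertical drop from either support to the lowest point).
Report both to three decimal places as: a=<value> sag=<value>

a=65.796 sag=89.281

seed: a₀ = √(S³/(24(L−S))) = √(197.668³/(24·83.187)) = 62.197252
iter 1: u=1.589041  f(a)=+1.116e+01  f'(a)=-3.414e+00  a ← 62.197252 − (+1.116e+01/-3.414e+00) = 65.464954
iter 2: u=1.509724  f(a)=+9.395e-01  f'(a)=-2.861e+00  a ← 65.464954 − (+9.395e-01/-2.861e+00) = 65.793310
iter 3: u=1.502189  f(a)=+8.017e-03  f'(a)=-2.813e+00  a ← 65.793310 − (+8.017e-03/-2.813e+00) = 65.796160
iter 4: u=1.502124  f(a)=+5.947e-07  f'(a)=-2.812e+00  a ← 65.796160 − (+5.947e-07/-2.812e+00) = 65.796161
iter 5: u=1.502124  f(a)=+0.000e+00  f'(a)=-2.812e+00  a ← 65.796161 − (+0.000e+00/-2.812e+00) = 65.796161
converged: |Δa| < 1e-12 after 5 iterations
sag = a·(cosh(S/(2a)) − 1) = 65.796161·(cosh(1.502124) − 1) = 89.281296
T_max/T_min = cosh(S/(2a)) = 2.356938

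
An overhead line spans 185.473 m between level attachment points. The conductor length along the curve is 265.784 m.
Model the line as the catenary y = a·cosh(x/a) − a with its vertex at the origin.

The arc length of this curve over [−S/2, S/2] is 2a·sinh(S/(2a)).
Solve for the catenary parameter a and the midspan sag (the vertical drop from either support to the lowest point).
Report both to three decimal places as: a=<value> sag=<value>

a=60.952 sag=85.251

seed: a₀ = √(S³/(24(L−S))) = √(185.473³/(24·80.311)) = 57.534442
iter 1: u=1.611843  f(a)=+1.110e+01  f'(a)=-3.588e+00  a ← 57.534442 − (+1.110e+01/-3.588e+00) = 60.628833
iter 2: u=1.529578  f(a)=+9.586e-01  f'(a)=-2.993e+00  a ← 60.628833 − (+9.586e-01/-2.993e+00) = 60.949138
iter 3: u=1.521539  f(a)=+8.638e-03  f'(a)=-2.939e+00  a ← 60.949138 − (+8.638e-03/-2.939e+00) = 60.952077
iter 4: u=1.521466  f(a)=+7.154e-07  f'(a)=-2.938e+00  a ← 60.952077 − (+7.154e-07/-2.938e+00) = 60.952077
iter 5: u=1.521466  f(a)=+0.000e+00  f'(a)=-2.938e+00  a ← 60.952077 − (+0.000e+00/-2.938e+00) = 60.952077
converged: |Δa| < 1e-12 after 5 iterations
sag = a·(cosh(S/(2a)) − 1) = 60.952077·(cosh(1.521466) − 1) = 85.251341
T_max/T_min = cosh(S/(2a)) = 2.398662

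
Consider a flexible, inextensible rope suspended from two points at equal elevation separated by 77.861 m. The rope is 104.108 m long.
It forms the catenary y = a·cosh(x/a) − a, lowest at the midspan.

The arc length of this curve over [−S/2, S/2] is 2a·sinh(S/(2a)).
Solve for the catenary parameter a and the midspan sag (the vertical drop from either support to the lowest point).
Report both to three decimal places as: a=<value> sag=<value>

seed: a₀ = √(S³/(24(L−S))) = √(77.861³/(24·26.247)) = 27.373763
iter 1: u=1.422183  f(a)=+2.786e+00  f'(a)=-2.335e+00  a ← 27.373763 − (+2.786e+00/-2.335e+00) = 28.567032
iter 2: u=1.362777  f(a)=+1.925e-01  f'(a)=-2.022e+00  a ← 28.567032 − (+1.925e-01/-2.022e+00) = 28.662237
iter 3: u=1.358251  f(a)=+1.070e-03  f'(a)=-2.000e+00  a ← 28.662237 − (+1.070e-03/-2.000e+00) = 28.662772
iter 4: u=1.358225  f(a)=+3.349e-08  f'(a)=-2.000e+00  a ← 28.662772 − (+3.349e-08/-2.000e+00) = 28.662772
iter 5: u=1.358225  f(a)=+0.000e+00  f'(a)=-2.000e+00  a ← 28.662772 − (+0.000e+00/-2.000e+00) = 28.662772
converged: |Δa| < 1e-12 after 5 iterations
sag = a·(cosh(S/(2a)) − 1) = 28.662772·(cosh(1.358225) − 1) = 30.760905
T_max/T_min = cosh(S/(2a)) = 2.073201

a=28.663 sag=30.761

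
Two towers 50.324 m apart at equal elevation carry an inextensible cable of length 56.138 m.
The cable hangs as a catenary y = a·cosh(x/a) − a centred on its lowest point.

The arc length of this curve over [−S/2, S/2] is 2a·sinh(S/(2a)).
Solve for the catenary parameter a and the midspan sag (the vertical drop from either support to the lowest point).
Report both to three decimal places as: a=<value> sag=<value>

a=30.732 sag=10.889

seed: a₀ = √(S³/(24(L−S))) = √(50.324³/(24·5.814)) = 30.221749
iter 1: u=0.832579  f(a)=+2.049e-01  f'(a)=-4.121e-01  a ← 30.221749 − (+2.049e-01/-4.121e-01) = 30.718886
iter 2: u=0.819105  f(a)=+5.164e-03  f'(a)=-3.916e-01  a ← 30.718886 − (+5.164e-03/-3.916e-01) = 30.732075
iter 3: u=0.818754  f(a)=+3.470e-06  f'(a)=-3.910e-01  a ← 30.732075 − (+3.470e-06/-3.910e-01) = 30.732084
iter 4: u=0.818753  f(a)=+1.577e-12  f'(a)=-3.910e-01  a ← 30.732084 − (+1.577e-12/-3.910e-01) = 30.732084
converged: |Δa| < 1e-12 after 4 iterations
sag = a·(cosh(S/(2a)) − 1) = 30.732084·(cosh(0.818753) − 1) = 10.889182
T_max/T_min = cosh(S/(2a)) = 1.354326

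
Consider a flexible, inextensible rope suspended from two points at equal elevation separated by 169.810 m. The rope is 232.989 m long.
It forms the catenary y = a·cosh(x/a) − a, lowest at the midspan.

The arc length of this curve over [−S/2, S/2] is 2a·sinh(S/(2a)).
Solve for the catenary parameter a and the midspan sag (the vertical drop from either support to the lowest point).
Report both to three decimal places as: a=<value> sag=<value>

seed: a₀ = √(S³/(24(L−S))) = √(169.810³/(24·63.179)) = 56.826760
iter 1: u=1.494102  f(a)=+7.439e+00  f'(a)=-2.761e+00  a ← 56.826760 − (+7.439e+00/-2.761e+00) = 59.520715
iter 2: u=1.426478  f(a)=+5.617e-01  f'(a)=-2.359e+00  a ← 59.520715 − (+5.617e-01/-2.359e+00) = 59.758851
iter 3: u=1.420794  f(a)=+3.780e-03  f'(a)=-2.327e+00  a ← 59.758851 − (+3.780e-03/-2.327e+00) = 59.760476
iter 4: u=1.420755  f(a)=+1.738e-07  f'(a)=-2.327e+00  a ← 59.760476 − (+1.738e-07/-2.327e+00) = 59.760476
iter 5: u=1.420755  f(a)=+0.000e+00  f'(a)=-2.327e+00  a ← 59.760476 − (+0.000e+00/-2.327e+00) = 59.760476
converged: |Δa| < 1e-12 after 5 iterations
sag = a·(cosh(S/(2a)) − 1) = 59.760476·(cosh(1.420755) − 1) = 71.168066
T_max/T_min = cosh(S/(2a)) = 2.190889

a=59.760 sag=71.168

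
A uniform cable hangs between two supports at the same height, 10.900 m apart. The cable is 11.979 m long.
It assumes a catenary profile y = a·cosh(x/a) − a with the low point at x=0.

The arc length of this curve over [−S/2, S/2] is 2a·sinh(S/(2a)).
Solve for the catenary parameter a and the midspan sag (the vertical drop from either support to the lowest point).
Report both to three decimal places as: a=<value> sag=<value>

a=7.174 sag=2.172

seed: a₀ = √(S³/(24(L−S))) = √(10.900³/(24·1.079)) = 7.071693
iter 1: u=0.770678  f(a)=+3.250e-02  f'(a)=-3.237e-01  a ← 7.071693 − (+3.250e-02/-3.237e-01) = 7.172104
iter 2: u=0.759889  f(a)=+7.052e-04  f'(a)=-3.098e-01  a ← 7.172104 − (+7.052e-04/-3.098e-01) = 7.174380
iter 3: u=0.759648  f(a)=+3.483e-07  f'(a)=-3.095e-01  a ← 7.174380 − (+3.483e-07/-3.095e-01) = 7.174381
iter 4: u=0.759647  f(a)=+8.349e-14  f'(a)=-3.095e-01  a ← 7.174381 − (+8.349e-14/-3.095e-01) = 7.174381
converged: |Δa| < 1e-12 after 4 iterations
sag = a·(cosh(S/(2a)) − 1) = 7.174381·(cosh(0.759647) − 1) = 2.171519
T_max/T_min = cosh(S/(2a)) = 1.302677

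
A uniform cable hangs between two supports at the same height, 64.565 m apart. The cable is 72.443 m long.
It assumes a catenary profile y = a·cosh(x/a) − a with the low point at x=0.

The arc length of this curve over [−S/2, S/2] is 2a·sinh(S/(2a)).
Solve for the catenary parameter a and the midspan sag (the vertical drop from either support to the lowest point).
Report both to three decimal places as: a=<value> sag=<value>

seed: a₀ = √(S³/(24(L−S))) = √(64.565³/(24·7.878)) = 37.729593
iter 1: u=0.855628  f(a)=+2.935e-01  f'(a)=-4.490e-01  a ← 37.729593 − (+2.935e-01/-4.490e-01) = 38.383181
iter 2: u=0.841058  f(a)=+7.799e-03  f'(a)=-4.254e-01  a ← 38.383181 − (+7.799e-03/-4.254e-01) = 38.401514
iter 3: u=0.840657  f(a)=+5.842e-06  f'(a)=-4.248e-01  a ← 38.401514 − (+5.842e-06/-4.248e-01) = 38.401528
iter 4: u=0.840657  f(a)=+3.268e-12  f'(a)=-4.248e-01  a ← 38.401528 − (+3.268e-12/-4.248e-01) = 38.401528
converged: |Δa| < 1e-12 after 4 iterations
sag = a·(cosh(S/(2a)) − 1) = 38.401528·(cosh(0.840657) − 1) = 14.387433
T_max/T_min = cosh(S/(2a)) = 1.374658

a=38.402 sag=14.387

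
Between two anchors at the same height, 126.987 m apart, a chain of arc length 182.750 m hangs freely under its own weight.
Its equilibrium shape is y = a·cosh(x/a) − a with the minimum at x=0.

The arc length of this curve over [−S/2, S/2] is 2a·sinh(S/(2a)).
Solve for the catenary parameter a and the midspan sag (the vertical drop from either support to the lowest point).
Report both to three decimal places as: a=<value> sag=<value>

a=41.470 sag=58.875

seed: a₀ = √(S³/(24(L−S))) = √(126.987³/(24·55.763)) = 39.116520
iter 1: u=1.623189  f(a)=+7.824e+00  f'(a)=-3.677e+00  a ← 39.116520 − (+7.824e+00/-3.677e+00) = 41.244640
iter 2: u=1.539436  f(a)=+6.839e-01  f'(a)=-3.060e+00  a ← 41.244640 − (+6.839e-01/-3.060e+00) = 41.468167
iter 3: u=1.531138  f(a)=+6.330e-03  f'(a)=-3.003e+00  a ← 41.468167 − (+6.330e-03/-3.003e+00) = 41.470274
iter 4: u=1.531061  f(a)=+5.535e-07  f'(a)=-3.003e+00  a ← 41.470274 − (+5.535e-07/-3.003e+00) = 41.470275
iter 5: u=1.531061  f(a)=-8.527e-14  f'(a)=-3.003e+00  a ← 41.470275 − (-8.527e-14/-3.003e+00) = 41.470275
converged: |Δa| < 1e-12 after 5 iterations
sag = a·(cosh(S/(2a)) − 1) = 41.470275·(cosh(1.531061) − 1) = 58.875001
T_max/T_min = cosh(S/(2a)) = 2.419692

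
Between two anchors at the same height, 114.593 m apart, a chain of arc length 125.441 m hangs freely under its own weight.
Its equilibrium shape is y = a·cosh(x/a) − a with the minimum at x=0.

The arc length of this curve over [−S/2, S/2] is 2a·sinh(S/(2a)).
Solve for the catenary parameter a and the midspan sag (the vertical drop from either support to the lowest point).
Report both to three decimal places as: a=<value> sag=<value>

seed: a₀ = √(S³/(24(L−S))) = √(114.593³/(24·10.848)) = 76.025043
iter 1: u=0.753653  f(a)=+3.123e-01  f'(a)=-3.019e-01  a ← 76.025043 − (+3.123e-01/-3.019e-01) = 77.059348
iter 2: u=0.743537  f(a)=+6.487e-03  f'(a)=-2.895e-01  a ← 77.059348 − (+6.487e-03/-2.895e-01) = 77.081756
iter 3: u=0.743321  f(a)=+2.931e-06  f'(a)=-2.892e-01  a ← 77.081756 − (+2.931e-06/-2.892e-01) = 77.081766
iter 4: u=0.743321  f(a)=+6.111e-13  f'(a)=-2.892e-01  a ← 77.081766 − (+6.111e-13/-2.892e-01) = 77.081766
converged: |Δa| < 1e-12 after 4 iterations
sag = a·(cosh(S/(2a)) − 1) = 77.081766·(cosh(0.743321) − 1) = 22.293582
T_max/T_min = cosh(S/(2a)) = 1.289220

a=77.082 sag=22.294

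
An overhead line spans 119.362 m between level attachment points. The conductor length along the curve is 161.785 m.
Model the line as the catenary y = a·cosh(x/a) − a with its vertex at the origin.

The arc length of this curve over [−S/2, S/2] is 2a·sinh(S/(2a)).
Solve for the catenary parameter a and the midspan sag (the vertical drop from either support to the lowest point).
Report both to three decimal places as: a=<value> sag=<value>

a=42.891 sag=48.669

seed: a₀ = √(S³/(24(L−S))) = √(119.362³/(24·42.423)) = 40.868888
iter 1: u=1.460304  f(a)=+4.760e+00  f'(a)=-2.554e+00  a ← 40.868888 − (+4.760e+00/-2.554e+00) = 42.732711
iter 2: u=1.396612  f(a)=+3.450e-01  f'(a)=-2.196e+00  a ← 42.732711 − (+3.450e-01/-2.196e+00) = 42.889815
iter 3: u=1.391496  f(a)=+2.125e-03  f'(a)=-2.169e+00  a ← 42.889815 − (+2.125e-03/-2.169e+00) = 42.890794
iter 4: u=1.391464  f(a)=+8.175e-08  f'(a)=-2.169e+00  a ← 42.890794 − (+8.175e-08/-2.169e+00) = 42.890795
iter 5: u=1.391464  f(a)=-2.842e-14  f'(a)=-2.169e+00  a ← 42.890795 − (-2.842e-14/-2.169e+00) = 42.890795
converged: |Δa| < 1e-12 after 5 iterations
sag = a·(cosh(S/(2a)) − 1) = 42.890795·(cosh(1.391464) − 1) = 48.669114
T_max/T_min = cosh(S/(2a)) = 2.134722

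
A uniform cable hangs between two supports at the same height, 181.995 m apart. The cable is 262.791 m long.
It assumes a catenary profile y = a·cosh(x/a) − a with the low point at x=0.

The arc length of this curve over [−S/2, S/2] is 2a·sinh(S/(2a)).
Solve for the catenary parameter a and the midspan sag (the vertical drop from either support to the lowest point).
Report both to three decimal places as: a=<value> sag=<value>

seed: a₀ = √(S³/(24(L−S))) = √(181.995³/(24·80.796)) = 55.755618
iter 1: u=1.632078  f(a)=+1.147e+01  f'(a)=-3.747e+00  a ← 55.755618 − (+1.147e+01/-3.747e+00) = 58.816164
iter 2: u=1.547151  f(a)=+1.012e+00  f'(a)=-3.113e+00  a ← 58.816164 − (+1.012e+00/-3.113e+00) = 59.141305
iter 3: u=1.538645  f(a)=+9.566e-03  f'(a)=-3.054e+00  a ← 59.141305 − (+9.566e-03/-3.054e+00) = 59.144437
iter 4: u=1.538564  f(a)=+8.724e-07  f'(a)=-3.054e+00  a ← 59.144437 − (+8.724e-07/-3.054e+00) = 59.144438
iter 5: u=1.538564  f(a)=+5.684e-14  f'(a)=-3.054e+00  a ← 59.144438 − (+5.684e-14/-3.054e+00) = 59.144438
converged: |Δa| < 1e-12 after 5 iterations
sag = a·(cosh(S/(2a)) − 1) = 59.144438·(cosh(1.538564) − 1) = 84.948733
T_max/T_min = cosh(S/(2a)) = 2.436293

a=59.144 sag=84.949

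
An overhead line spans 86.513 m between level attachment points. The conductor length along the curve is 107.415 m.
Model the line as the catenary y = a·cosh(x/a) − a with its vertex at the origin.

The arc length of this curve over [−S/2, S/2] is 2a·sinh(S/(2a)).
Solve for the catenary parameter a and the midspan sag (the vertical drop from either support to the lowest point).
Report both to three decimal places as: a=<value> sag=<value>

seed: a₀ = √(S³/(24(L−S))) = √(86.513³/(24·20.902)) = 35.927129
iter 1: u=1.204007  f(a)=+1.568e+00  f'(a)=-1.341e+00  a ← 35.927129 − (+1.568e+00/-1.341e+00) = 37.096484
iter 2: u=1.166054  f(a)=+7.983e-02  f'(a)=-1.208e+00  a ← 37.096484 − (+7.983e-02/-1.208e+00) = 37.162574
iter 3: u=1.163980  f(a)=+2.313e-04  f'(a)=-1.201e+00  a ← 37.162574 − (+2.313e-04/-1.201e+00) = 37.162767
iter 4: u=1.163974  f(a)=+1.955e-09  f'(a)=-1.201e+00  a ← 37.162767 − (+1.955e-09/-1.201e+00) = 37.162767
iter 5: u=1.163974  f(a)=-1.421e-14  f'(a)=-1.201e+00  a ← 37.162767 − (-1.421e-14/-1.201e+00) = 37.162767
converged: |Δa| < 1e-12 after 5 iterations
sag = a·(cosh(S/(2a)) − 1) = 37.162767·(cosh(1.163974) − 1) = 28.148540
T_max/T_min = cosh(S/(2a)) = 1.757439

a=37.163 sag=28.149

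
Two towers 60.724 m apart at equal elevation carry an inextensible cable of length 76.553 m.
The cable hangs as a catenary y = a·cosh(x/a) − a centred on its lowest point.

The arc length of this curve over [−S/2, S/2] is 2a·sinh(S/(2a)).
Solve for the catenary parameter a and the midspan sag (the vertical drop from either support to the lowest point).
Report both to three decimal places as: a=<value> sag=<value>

seed: a₀ = √(S³/(24(L−S))) = √(60.724³/(24·15.829)) = 24.277737
iter 1: u=1.250611  f(a)=+1.285e+00  f'(a)=-1.520e+00  a ← 24.277737 − (+1.285e+00/-1.520e+00) = 25.123290
iter 2: u=1.208520  f(a)=+7.018e-02  f'(a)=-1.358e+00  a ← 25.123290 − (+7.018e-02/-1.358e+00) = 25.174979
iter 3: u=1.206039  f(a)=+2.361e-04  f'(a)=-1.349e+00  a ← 25.174979 − (+2.361e-04/-1.349e+00) = 25.175154
iter 4: u=1.206030  f(a)=+2.693e-09  f'(a)=-1.349e+00  a ← 25.175154 − (+2.693e-09/-1.349e+00) = 25.175154
iter 5: u=1.206030  f(a)=+0.000e+00  f'(a)=-1.349e+00  a ← 25.175154 − (+0.000e+00/-1.349e+00) = 25.175154
converged: |Δa| < 1e-12 after 5 iterations
sag = a·(cosh(S/(2a)) − 1) = 25.175154·(cosh(1.206030) − 1) = 20.638369
T_max/T_min = cosh(S/(2a)) = 1.819791

a=25.175 sag=20.638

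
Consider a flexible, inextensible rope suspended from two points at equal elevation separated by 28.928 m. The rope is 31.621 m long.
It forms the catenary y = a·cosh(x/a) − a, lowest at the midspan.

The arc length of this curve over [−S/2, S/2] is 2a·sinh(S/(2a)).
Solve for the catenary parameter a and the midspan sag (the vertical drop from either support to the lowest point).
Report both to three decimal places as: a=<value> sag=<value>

seed: a₀ = √(S³/(24(L−S))) = √(28.928³/(24·2.693)) = 19.353246
iter 1: u=0.747368  f(a)=+7.622e-02  f'(a)=-2.942e-01  a ← 19.353246 − (+7.622e-02/-2.942e-01) = 19.612352
iter 2: u=0.737494  f(a)=+1.558e-03  f'(a)=-2.822e-01  a ← 19.612352 − (+1.558e-03/-2.822e-01) = 19.617871
iter 3: u=0.737287  f(a)=+6.807e-07  f'(a)=-2.820e-01  a ← 19.617871 − (+6.807e-07/-2.820e-01) = 19.617873
iter 4: u=0.737287  f(a)=+1.315e-13  f'(a)=-2.820e-01  a ← 19.617873 − (+1.315e-13/-2.820e-01) = 19.617873
converged: |Δa| < 1e-12 after 4 iterations
sag = a·(cosh(S/(2a)) − 1) = 19.617873·(cosh(0.737287) − 1) = 5.578017
T_max/T_min = cosh(S/(2a)) = 1.284333

a=19.618 sag=5.578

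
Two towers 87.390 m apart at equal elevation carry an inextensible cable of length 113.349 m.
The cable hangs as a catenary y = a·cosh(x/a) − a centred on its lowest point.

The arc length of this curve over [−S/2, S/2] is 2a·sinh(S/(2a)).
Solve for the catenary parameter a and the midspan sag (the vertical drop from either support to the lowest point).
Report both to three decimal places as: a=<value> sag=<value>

a=34.099 sag=32.043

seed: a₀ = √(S³/(24(L−S))) = √(87.390³/(24·25.959)) = 32.729774
iter 1: u=1.335023  f(a)=+2.414e+00  f'(a)=-1.888e+00  a ← 32.729774 − (+2.414e+00/-1.888e+00) = 34.008636
iter 2: u=1.284821  f(a)=+1.487e-01  f'(a)=-1.662e+00  a ← 34.008636 − (+1.487e-01/-1.662e+00) = 34.098126
iter 3: u=1.281449  f(a)=+6.461e-04  f'(a)=-1.647e+00  a ← 34.098126 − (+6.461e-04/-1.647e+00) = 34.098519
iter 4: u=1.281434  f(a)=+1.232e-08  f'(a)=-1.647e+00  a ← 34.098519 − (+1.232e-08/-1.647e+00) = 34.098519
iter 5: u=1.281434  f(a)=+2.842e-14  f'(a)=-1.647e+00  a ← 34.098519 − (+2.842e-14/-1.647e+00) = 34.098519
converged: |Δa| < 1e-12 after 5 iterations
sag = a·(cosh(S/(2a)) − 1) = 34.098519·(cosh(1.281434) − 1) = 32.043056
T_max/T_min = cosh(S/(2a)) = 1.939720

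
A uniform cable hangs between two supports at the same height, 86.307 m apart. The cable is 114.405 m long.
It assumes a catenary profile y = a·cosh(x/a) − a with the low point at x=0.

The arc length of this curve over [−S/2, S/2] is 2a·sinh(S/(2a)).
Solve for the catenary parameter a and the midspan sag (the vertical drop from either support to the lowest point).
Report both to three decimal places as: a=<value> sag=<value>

seed: a₀ = √(S³/(24(L−S))) = √(86.307³/(24·28.098)) = 30.876332
iter 1: u=1.397624  f(a)=+2.875e+00  f'(a)=-2.201e+00  a ← 30.876332 − (+2.875e+00/-2.201e+00) = 32.182587
iter 2: u=1.340896  f(a)=+1.925e-01  f'(a)=-1.915e+00  a ← 32.182587 − (+1.925e-01/-1.915e+00) = 32.283106
iter 3: u=1.336721  f(a)=+1.000e-03  f'(a)=-1.896e+00  a ← 32.283106 − (+1.000e-03/-1.896e+00) = 32.283634
iter 4: u=1.336699  f(a)=+2.731e-08  f'(a)=-1.896e+00  a ← 32.283634 − (+2.731e-08/-1.896e+00) = 32.283634
iter 5: u=1.336699  f(a)=-2.842e-14  f'(a)=-1.896e+00  a ← 32.283634 − (-2.842e-14/-1.896e+00) = 32.283634
converged: |Δa| < 1e-12 after 5 iterations
sag = a·(cosh(S/(2a)) − 1) = 32.283634·(cosh(1.336699) − 1) = 33.400147
T_max/T_min = cosh(S/(2a)) = 2.034584

a=32.284 sag=33.400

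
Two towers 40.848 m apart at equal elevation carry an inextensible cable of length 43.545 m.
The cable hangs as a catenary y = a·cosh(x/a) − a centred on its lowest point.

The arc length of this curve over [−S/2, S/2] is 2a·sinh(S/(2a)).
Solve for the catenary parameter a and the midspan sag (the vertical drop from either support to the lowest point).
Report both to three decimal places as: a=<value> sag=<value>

a=32.766 sag=6.574

seed: a₀ = √(S³/(24(L−S))) = √(40.848³/(24·2.697)) = 32.449656
iter 1: u=0.629406  f(a)=+5.393e-02  f'(a)=-1.729e-01  a ← 32.449656 − (+5.393e-02/-1.729e-01) = 32.761547
iter 2: u=0.623414  f(a)=+7.874e-04  f'(a)=-1.679e-01  a ← 32.761547 − (+7.874e-04/-1.679e-01) = 32.766237
iter 3: u=0.623325  f(a)=+1.734e-07  f'(a)=-1.678e-01  a ← 32.766237 − (+1.734e-07/-1.678e-01) = 32.766238
iter 4: u=0.623325  f(a)=+7.105e-15  f'(a)=-1.678e-01  a ← 32.766238 − (+7.105e-15/-1.678e-01) = 32.766238
converged: |Δa| < 1e-12 after 4 iterations
sag = a·(cosh(S/(2a)) − 1) = 32.766238·(cosh(0.623325) − 1) = 6.574175
T_max/T_min = cosh(S/(2a)) = 1.200639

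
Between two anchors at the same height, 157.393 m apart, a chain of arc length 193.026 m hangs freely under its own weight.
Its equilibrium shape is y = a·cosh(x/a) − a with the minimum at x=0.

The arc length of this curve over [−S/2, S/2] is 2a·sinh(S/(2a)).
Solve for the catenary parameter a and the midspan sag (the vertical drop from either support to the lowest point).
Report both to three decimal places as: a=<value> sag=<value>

seed: a₀ = √(S³/(24(L−S))) = √(157.393³/(24·35.633)) = 67.522157
iter 1: u=1.165492  f(a)=+2.500e+00  f'(a)=-1.206e+00  a ← 67.522157 − (+2.500e+00/-1.206e+00) = 69.595139
iter 2: u=1.130776  f(a)=+1.197e-01  f'(a)=-1.093e+00  a ← 69.595139 − (+1.197e-01/-1.093e+00) = 69.704701
iter 3: u=1.128998  f(a)=+3.053e-04  f'(a)=-1.087e+00  a ← 69.704701 − (+3.053e-04/-1.087e+00) = 69.704982
iter 4: u=1.128994  f(a)=+1.996e-09  f'(a)=-1.087e+00  a ← 69.704982 − (+1.996e-09/-1.087e+00) = 69.704982
iter 5: u=1.128994  f(a)=+2.842e-14  f'(a)=-1.087e+00  a ← 69.704982 − (+2.842e-14/-1.087e+00) = 69.704982
converged: |Δa| < 1e-12 after 5 iterations
sag = a·(cosh(S/(2a)) − 1) = 69.704982·(cosh(1.128994) − 1) = 49.347711
T_max/T_min = cosh(S/(2a)) = 1.707951

a=69.705 sag=49.348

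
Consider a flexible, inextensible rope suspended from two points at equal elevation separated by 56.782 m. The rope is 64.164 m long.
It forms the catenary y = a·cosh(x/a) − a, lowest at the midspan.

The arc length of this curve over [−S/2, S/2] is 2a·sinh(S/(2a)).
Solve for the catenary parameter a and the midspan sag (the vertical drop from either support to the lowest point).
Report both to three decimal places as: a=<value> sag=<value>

a=32.755 sag=13.094

seed: a₀ = √(S³/(24(L−S))) = √(56.782³/(24·7.382)) = 32.145737
iter 1: u=0.883196  f(a)=+2.933e-01  f'(a)=-4.961e-01  a ← 32.145737 − (+2.933e-01/-4.961e-01) = 32.736956
iter 2: u=0.867246  f(a)=+8.288e-03  f'(a)=-4.684e-01  a ← 32.736956 − (+8.288e-03/-4.684e-01) = 32.754648
iter 3: u=0.866778  f(a)=+7.043e-06  f'(a)=-4.676e-01  a ← 32.754648 − (+7.043e-06/-4.676e-01) = 32.754663
iter 4: u=0.866777  f(a)=+5.087e-12  f'(a)=-4.676e-01  a ← 32.754663 − (+5.087e-12/-4.676e-01) = 32.754663
converged: |Δa| < 1e-12 after 4 iterations
sag = a·(cosh(S/(2a)) − 1) = 32.754663·(cosh(0.866777) − 1) = 13.094248
T_max/T_min = cosh(S/(2a)) = 1.399767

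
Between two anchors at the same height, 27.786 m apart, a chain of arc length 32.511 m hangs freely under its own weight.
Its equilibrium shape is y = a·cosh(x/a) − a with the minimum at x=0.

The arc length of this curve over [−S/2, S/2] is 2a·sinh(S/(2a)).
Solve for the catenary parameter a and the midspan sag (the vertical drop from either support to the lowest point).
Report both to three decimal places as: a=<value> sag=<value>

seed: a₀ = √(S³/(24(L−S))) = √(27.786³/(24·4.725)) = 13.754111
iter 1: u=1.010098  f(a)=+2.470e-01  f'(a)=-7.598e-01  a ← 13.754111 − (+2.470e-01/-7.598e-01) = 14.079188
iter 2: u=0.986776  f(a)=+9.027e-03  f'(a)=-7.051e-01  a ← 14.079188 − (+9.027e-03/-7.051e-01) = 14.091991
iter 3: u=0.985879  f(a)=+1.307e-05  f'(a)=-7.031e-01  a ← 14.091991 − (+1.307e-05/-7.031e-01) = 14.092009
iter 4: u=0.985878  f(a)=+2.751e-11  f'(a)=-7.031e-01  a ← 14.092009 − (+2.751e-11/-7.031e-01) = 14.092009
iter 5: u=0.985878  f(a)=-7.105e-15  f'(a)=-7.031e-01  a ← 14.092009 − (-7.105e-15/-7.031e-01) = 14.092009
converged: |Δa| < 1e-12 after 5 iterations
sag = a·(cosh(S/(2a)) − 1) = 14.092009·(cosh(0.985878) − 1) = 7.421382
T_max/T_min = cosh(S/(2a)) = 1.526638

a=14.092 sag=7.421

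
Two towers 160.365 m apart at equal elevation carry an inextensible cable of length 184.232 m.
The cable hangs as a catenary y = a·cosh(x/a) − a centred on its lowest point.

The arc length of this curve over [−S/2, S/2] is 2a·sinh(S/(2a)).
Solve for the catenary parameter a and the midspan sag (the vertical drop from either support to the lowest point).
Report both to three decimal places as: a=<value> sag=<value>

a=86.684 sag=39.805

seed: a₀ = √(S³/(24(L−S))) = √(160.365³/(24·23.867)) = 84.851563
iter 1: u=0.944974  f(a)=+1.089e+00  f'(a)=-6.144e-01  a ← 84.851563 − (+1.089e+00/-6.144e-01) = 86.623262
iter 2: u=0.925646  f(a)=+3.503e-02  f'(a)=-5.755e-01  a ← 86.623262 − (+3.503e-02/-5.755e-01) = 86.684133
iter 3: u=0.924996  f(a)=+3.894e-05  f'(a)=-5.742e-01  a ← 86.684133 − (+3.894e-05/-5.742e-01) = 86.684200
iter 4: u=0.924996  f(a)=+4.826e-11  f'(a)=-5.742e-01  a ← 86.684200 − (+4.826e-11/-5.742e-01) = 86.684200
converged: |Δa| < 1e-12 after 4 iterations
sag = a·(cosh(S/(2a)) − 1) = 86.684200·(cosh(0.924996) − 1) = 39.804961
T_max/T_min = cosh(S/(2a)) = 1.459195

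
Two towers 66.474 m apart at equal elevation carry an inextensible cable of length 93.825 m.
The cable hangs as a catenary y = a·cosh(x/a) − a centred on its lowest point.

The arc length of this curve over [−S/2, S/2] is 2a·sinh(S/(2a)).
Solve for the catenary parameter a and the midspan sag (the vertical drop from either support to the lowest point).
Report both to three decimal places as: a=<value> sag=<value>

seed: a₀ = √(S³/(24(L−S))) = √(66.474³/(24·27.351)) = 21.153659
iter 1: u=1.571218  f(a)=+3.582e+00  f'(a)=-3.283e+00  a ← 21.153659 − (+3.582e+00/-3.283e+00) = 22.244496
iter 2: u=1.494167  f(a)=+2.957e-01  f'(a)=-2.762e+00  a ← 22.244496 − (+2.957e-01/-2.762e+00) = 22.351565
iter 3: u=1.487010  f(a)=+2.416e-03  f'(a)=-2.717e+00  a ← 22.351565 − (+2.416e-03/-2.717e+00) = 22.352454
iter 4: u=1.486951  f(a)=+1.642e-07  f'(a)=-2.716e+00  a ← 22.352454 − (+1.642e-07/-2.716e+00) = 22.352455
iter 5: u=1.486951  f(a)=-2.842e-14  f'(a)=-2.716e+00  a ← 22.352455 − (-2.842e-14/-2.716e+00) = 22.352455
converged: |Δa| < 1e-12 after 5 iterations
sag = a·(cosh(S/(2a)) − 1) = 22.352455·(cosh(1.486951) − 1) = 29.613062
T_max/T_min = cosh(S/(2a)) = 2.324824

a=22.352 sag=29.613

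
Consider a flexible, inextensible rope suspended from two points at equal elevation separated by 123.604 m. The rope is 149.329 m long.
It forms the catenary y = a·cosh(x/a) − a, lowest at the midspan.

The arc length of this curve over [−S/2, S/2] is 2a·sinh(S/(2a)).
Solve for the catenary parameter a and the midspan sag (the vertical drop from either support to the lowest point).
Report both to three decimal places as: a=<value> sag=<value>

a=56.955 sag=36.953

seed: a₀ = √(S³/(24(L−S))) = √(123.604³/(24·25.725)) = 55.305137
iter 1: u=1.117473  f(a)=+1.655e+00  f'(a)=-1.052e+00  a ← 55.305137 − (+1.655e+00/-1.052e+00) = 56.878485
iter 2: u=1.086562  f(a)=+7.324e-02  f'(a)=-9.605e-01  a ← 56.878485 − (+7.324e-02/-9.605e-01) = 56.954737
iter 3: u=1.085107  f(a)=+1.582e-04  f'(a)=-9.564e-01  a ← 56.954737 − (+1.582e-04/-9.564e-01) = 56.954902
iter 4: u=1.085104  f(a)=+7.415e-10  f'(a)=-9.564e-01  a ← 56.954902 − (+7.415e-10/-9.564e-01) = 56.954902
iter 5: u=1.085104  f(a)=+0.000e+00  f'(a)=-9.564e-01  a ← 56.954902 − (+0.000e+00/-9.564e-01) = 56.954902
converged: |Δa| < 1e-12 after 5 iterations
sag = a·(cosh(S/(2a)) − 1) = 56.954902·(cosh(1.085104) − 1) = 36.952757
T_max/T_min = cosh(S/(2a)) = 1.648807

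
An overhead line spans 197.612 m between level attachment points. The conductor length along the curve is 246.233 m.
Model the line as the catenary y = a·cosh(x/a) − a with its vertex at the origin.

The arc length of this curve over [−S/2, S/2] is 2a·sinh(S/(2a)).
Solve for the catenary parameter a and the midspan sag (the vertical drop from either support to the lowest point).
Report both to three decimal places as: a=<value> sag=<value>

a=84.167 sag=64.970

seed: a₀ = √(S³/(24(L−S))) = √(197.612³/(24·48.621)) = 81.320943
iter 1: u=1.215013  f(a)=+3.718e+00  f'(a)=-1.382e+00  a ← 81.320943 − (+3.718e+00/-1.382e+00) = 84.011216
iter 2: u=1.176105  f(a)=+1.925e-01  f'(a)=-1.242e+00  a ← 84.011216 − (+1.925e-01/-1.242e+00) = 84.166149
iter 3: u=1.173940  f(a)=+5.781e-04  f'(a)=-1.235e+00  a ← 84.166149 − (+5.781e-04/-1.235e+00) = 84.166617
iter 4: u=1.173933  f(a)=+5.250e-09  f'(a)=-1.235e+00  a ← 84.166617 − (+5.250e-09/-1.235e+00) = 84.166617
iter 5: u=1.173933  f(a)=+8.527e-14  f'(a)=-1.235e+00  a ← 84.166617 − (+8.527e-14/-1.235e+00) = 84.166617
converged: |Δa| < 1e-12 after 5 iterations
sag = a·(cosh(S/(2a)) − 1) = 84.166617·(cosh(1.173933) − 1) = 64.969871
T_max/T_min = cosh(S/(2a)) = 1.771920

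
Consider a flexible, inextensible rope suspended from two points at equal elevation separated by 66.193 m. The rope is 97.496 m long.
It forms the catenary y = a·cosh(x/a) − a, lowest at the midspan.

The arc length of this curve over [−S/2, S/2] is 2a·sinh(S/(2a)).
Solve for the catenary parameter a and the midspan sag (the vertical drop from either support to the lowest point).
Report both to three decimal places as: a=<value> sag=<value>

a=20.913 sag=32.131

seed: a₀ = √(S³/(24(L−S))) = √(66.193³/(24·31.303)) = 19.648052
iter 1: u=1.684467  f(a)=+4.753e+00  f'(a)=-4.187e+00  a ← 19.648052 − (+4.753e+00/-4.187e+00) = 20.783251
iter 2: u=1.592460  f(a)=+4.431e-01  f'(a)=-3.440e+00  a ← 20.783251 − (+4.431e-01/-3.440e+00) = 20.912056
iter 3: u=1.582652  f(a)=+4.724e-03  f'(a)=-3.367e+00  a ← 20.912056 − (+4.724e-03/-3.367e+00) = 20.913459
iter 4: u=1.582545  f(a)=+5.496e-07  f'(a)=-3.366e+00  a ← 20.913459 − (+5.496e-07/-3.366e+00) = 20.913459
iter 5: u=1.582545  f(a)=+0.000e+00  f'(a)=-3.366e+00  a ← 20.913459 − (+0.000e+00/-3.366e+00) = 20.913459
converged: |Δa| < 1e-12 after 5 iterations
sag = a·(cosh(S/(2a)) − 1) = 20.913459·(cosh(1.582545) − 1) = 32.131242
T_max/T_min = cosh(S/(2a)) = 2.536391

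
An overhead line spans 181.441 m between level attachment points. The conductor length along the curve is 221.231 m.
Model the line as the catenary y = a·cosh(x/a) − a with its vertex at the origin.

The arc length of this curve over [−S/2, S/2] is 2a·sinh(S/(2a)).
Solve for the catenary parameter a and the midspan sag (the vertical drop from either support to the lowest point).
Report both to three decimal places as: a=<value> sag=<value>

seed: a₀ = √(S³/(24(L−S))) = √(181.441³/(24·39.790)) = 79.087993
iter 1: u=1.147083  f(a)=+2.701e+00  f'(a)=-1.145e+00  a ← 79.087993 − (+2.701e+00/-1.145e+00) = 81.447227
iter 2: u=1.113856  f(a)=+1.256e-01  f'(a)=-1.041e+00  a ← 81.447227 − (+1.256e-01/-1.041e+00) = 81.567893
iter 3: u=1.112208  f(a)=+3.007e-04  f'(a)=-1.036e+00  a ← 81.567893 − (+3.007e-04/-1.036e+00) = 81.568184
iter 4: u=1.112204  f(a)=+1.734e-09  f'(a)=-1.036e+00  a ← 81.568184 − (+1.734e-09/-1.036e+00) = 81.568184
iter 5: u=1.112204  f(a)=+2.842e-14  f'(a)=-1.036e+00  a ← 81.568184 − (+2.842e-14/-1.036e+00) = 81.568184
converged: |Δa| < 1e-12 after 5 iterations
sag = a·(cosh(S/(2a)) − 1) = 81.568184·(cosh(1.112204) − 1) = 55.869647
T_max/T_min = cosh(S/(2a)) = 1.684944

a=81.568 sag=55.870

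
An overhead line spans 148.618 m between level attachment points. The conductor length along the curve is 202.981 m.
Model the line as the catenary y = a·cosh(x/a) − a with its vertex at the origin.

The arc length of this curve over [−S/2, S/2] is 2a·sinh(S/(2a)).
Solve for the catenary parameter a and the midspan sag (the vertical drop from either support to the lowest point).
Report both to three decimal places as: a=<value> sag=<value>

seed: a₀ = √(S³/(24(L−S))) = √(148.618³/(24·54.363)) = 50.159106
iter 1: u=1.481466  f(a)=+6.287e+00  f'(a)=-2.682e+00  a ← 50.159106 − (+6.287e+00/-2.682e+00) = 52.503100
iter 2: u=1.415326  f(a)=+4.676e-01  f'(a)=-2.297e+00  a ← 52.503100 − (+4.676e-01/-2.297e+00) = 52.706674
iter 3: u=1.409859  f(a)=+3.045e-03  f'(a)=-2.267e+00  a ← 52.706674 − (+3.045e-03/-2.267e+00) = 52.708018
iter 4: u=1.409823  f(a)=+1.310e-07  f'(a)=-2.267e+00  a ← 52.708018 − (+1.310e-07/-2.267e+00) = 52.708018
iter 5: u=1.409823  f(a)=+0.000e+00  f'(a)=-2.267e+00  a ← 52.708018 − (+0.000e+00/-2.267e+00) = 52.708018
converged: |Δa| < 1e-12 after 5 iterations
sag = a·(cosh(S/(2a)) − 1) = 52.708018·(cosh(1.409823) − 1) = 61.653063
T_max/T_min = cosh(S/(2a)) = 2.169709

a=52.708 sag=61.653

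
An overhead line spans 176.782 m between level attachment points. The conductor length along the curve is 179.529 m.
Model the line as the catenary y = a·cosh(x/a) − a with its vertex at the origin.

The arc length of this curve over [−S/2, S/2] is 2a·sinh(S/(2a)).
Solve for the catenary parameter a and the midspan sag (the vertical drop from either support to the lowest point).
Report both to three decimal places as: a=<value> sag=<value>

a=290.155 sag=13.568

seed: a₀ = √(S³/(24(L−S))) = √(176.782³/(24·2.747)) = 289.482366
iter 1: u=0.305342  f(a)=+1.283e-02  f'(a)=-1.916e-02  a ← 289.482366 − (+1.283e-02/-1.916e-02) = 290.152335
iter 2: u=0.304637  f(a)=+4.469e-05  f'(a)=-1.902e-02  a ← 290.152335 − (+4.469e-05/-1.902e-02) = 290.154684
iter 3: u=0.304634  f(a)=+5.462e-10  f'(a)=-1.902e-02  a ← 290.154684 − (+5.462e-10/-1.902e-02) = 290.154684
iter 4: u=0.304634  f(a)=+0.000e+00  f'(a)=-1.902e-02  a ← 290.154684 − (+0.000e+00/-1.902e-02) = 290.154684
converged: |Δa| < 1e-12 after 4 iterations
sag = a·(cosh(S/(2a)) − 1) = 290.154684·(cosh(0.304634) − 1) = 13.567897
T_max/T_min = cosh(S/(2a)) = 1.046761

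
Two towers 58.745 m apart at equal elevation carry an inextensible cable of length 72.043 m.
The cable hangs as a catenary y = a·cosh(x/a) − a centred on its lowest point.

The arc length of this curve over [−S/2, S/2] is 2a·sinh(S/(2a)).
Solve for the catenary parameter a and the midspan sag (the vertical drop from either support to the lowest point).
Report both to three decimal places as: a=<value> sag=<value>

a=26.018 sag=18.417

seed: a₀ = √(S³/(24(L−S))) = √(58.745³/(24·13.298)) = 25.203310
iter 1: u=1.165422  f(a)=+9.328e-01  f'(a)=-1.206e+00  a ← 25.203310 − (+9.328e-01/-1.206e+00) = 25.976988
iter 2: u=1.130712  f(a)=+4.468e-02  f'(a)=-1.093e+00  a ← 25.976988 − (+4.468e-02/-1.093e+00) = 26.017874
iter 3: u=1.128935  f(a)=+1.139e-04  f'(a)=-1.087e+00  a ← 26.017874 − (+1.139e-04/-1.087e+00) = 26.017978
iter 4: u=1.128931  f(a)=+7.443e-10  f'(a)=-1.087e+00  a ← 26.017978 − (+7.443e-10/-1.087e+00) = 26.017978
iter 5: u=1.128931  f(a)=+0.000e+00  f'(a)=-1.087e+00  a ← 26.017978 − (+0.000e+00/-1.087e+00) = 26.017978
converged: |Δa| < 1e-12 after 5 iterations
sag = a·(cosh(S/(2a)) − 1) = 26.017978·(cosh(1.128931) − 1) = 18.417184
T_max/T_min = cosh(S/(2a)) = 1.707864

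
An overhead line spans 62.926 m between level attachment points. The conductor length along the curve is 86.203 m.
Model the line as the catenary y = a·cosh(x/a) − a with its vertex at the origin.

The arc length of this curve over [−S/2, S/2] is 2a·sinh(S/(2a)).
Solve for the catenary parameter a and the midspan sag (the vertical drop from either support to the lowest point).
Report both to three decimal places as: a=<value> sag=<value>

seed: a₀ = √(S³/(24(L−S))) = √(62.926³/(24·23.277)) = 21.119132
iter 1: u=1.489787  f(a)=+2.724e+00  f'(a)=-2.734e+00  a ← 21.119132 − (+2.724e+00/-2.734e+00) = 22.115440
iter 2: u=1.422671  f(a)=+2.046e-01  f'(a)=-2.337e+00  a ← 22.115440 − (+2.046e-01/-2.337e+00) = 22.202982
iter 3: u=1.417062  f(a)=+1.362e-03  f'(a)=-2.306e+00  a ← 22.202982 − (+1.362e-03/-2.306e+00) = 22.203572
iter 4: u=1.417024  f(a)=+6.122e-08  f'(a)=-2.306e+00  a ← 22.203572 − (+6.122e-08/-2.306e+00) = 22.203572
iter 5: u=1.417024  f(a)=+0.000e+00  f'(a)=-2.306e+00  a ← 22.203572 − (+0.000e+00/-2.306e+00) = 22.203572
converged: |Δa| < 1e-12 after 5 iterations
sag = a·(cosh(S/(2a)) − 1) = 22.203572·(cosh(1.417024) − 1) = 26.280837
T_max/T_min = cosh(S/(2a)) = 2.183631

a=22.204 sag=26.281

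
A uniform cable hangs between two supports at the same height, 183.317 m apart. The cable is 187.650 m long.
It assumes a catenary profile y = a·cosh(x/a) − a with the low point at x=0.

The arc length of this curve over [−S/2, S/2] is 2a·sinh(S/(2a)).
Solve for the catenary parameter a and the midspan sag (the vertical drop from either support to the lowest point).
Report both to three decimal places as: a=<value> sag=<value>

a=244.249 sag=17.401

seed: a₀ = √(S³/(24(L−S))) = √(183.317³/(24·4.333)) = 243.390794
iter 1: u=0.376590  f(a)=+3.083e-02  f'(a)=-3.611e-02  a ← 243.390794 − (+3.083e-02/-3.611e-02) = 244.244486
iter 2: u=0.375274  f(a)=+1.630e-04  f'(a)=-3.573e-02  a ← 244.244486 − (+1.630e-04/-3.573e-02) = 244.249047
iter 3: u=0.375267  f(a)=+4.607e-09  f'(a)=-3.573e-02  a ← 244.249047 − (+4.607e-09/-3.573e-02) = 244.249047
iter 4: u=0.375267  f(a)=+0.000e+00  f'(a)=-3.573e-02  a ← 244.249047 − (+0.000e+00/-3.573e-02) = 244.249047
converged: |Δa| < 1e-12 after 4 iterations
sag = a·(cosh(S/(2a)) − 1) = 244.249047·(cosh(0.375267) − 1) = 17.400963
T_max/T_min = cosh(S/(2a)) = 1.071243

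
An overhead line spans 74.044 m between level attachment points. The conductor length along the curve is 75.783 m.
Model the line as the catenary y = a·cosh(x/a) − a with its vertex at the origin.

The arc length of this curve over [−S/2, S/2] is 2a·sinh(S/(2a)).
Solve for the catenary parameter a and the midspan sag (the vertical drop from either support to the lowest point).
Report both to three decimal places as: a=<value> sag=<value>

a=98.969 sag=7.006

seed: a₀ = √(S³/(24(L−S))) = √(74.044³/(24·1.739)) = 98.623270
iter 1: u=0.375388  f(a)=+1.229e-02  f'(a)=-3.576e-02  a ← 98.623270 − (+1.229e-02/-3.576e-02) = 98.967010
iter 2: u=0.374084  f(a)=+6.457e-05  f'(a)=-3.539e-02  a ← 98.967010 − (+6.457e-05/-3.539e-02) = 98.968834
iter 3: u=0.374077  f(a)=+1.802e-09  f'(a)=-3.539e-02  a ← 98.968834 − (+1.802e-09/-3.539e-02) = 98.968834
iter 4: u=0.374077  f(a)=+0.000e+00  f'(a)=-3.539e-02  a ← 98.968834 − (+0.000e+00/-3.539e-02) = 98.968834
converged: |Δa| < 1e-12 after 4 iterations
sag = a·(cosh(S/(2a)) − 1) = 98.968834·(cosh(0.374077) − 1) = 7.005672
T_max/T_min = cosh(S/(2a)) = 1.070787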